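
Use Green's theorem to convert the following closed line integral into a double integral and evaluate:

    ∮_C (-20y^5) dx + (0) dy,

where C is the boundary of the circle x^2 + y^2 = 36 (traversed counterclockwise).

Green's theorem converts the closed line integral into a double integral over the enclosed region D:

    ∮_C P dx + Q dy = ∬_D (∂Q/∂x - ∂P/∂y) dA.

Here P = -20y^5, Q = 0, so

    ∂Q/∂x = 0,    ∂P/∂y = -100y^4,
    ∂Q/∂x - ∂P/∂y = 100y^4.

D is the region x^2 + y^2 ≤ 36. Evaluating the double integral:

In polar coordinates (x = r cos θ, y = r sin θ, dA = r dr dθ) the integrand becomes 100r^4sin(θ)^4, so

    ∬_D (100y^4) dA = ∫_0^{2π} ∫_0^{6} (100r^4sin(θ)^4) · r dr dθ.

Inner (r from 0 to 6): 777600sin(θ)^4.
Outer (θ from 0 to 2π): 583200π.

Therefore ∮_C P dx + Q dy = 583200π.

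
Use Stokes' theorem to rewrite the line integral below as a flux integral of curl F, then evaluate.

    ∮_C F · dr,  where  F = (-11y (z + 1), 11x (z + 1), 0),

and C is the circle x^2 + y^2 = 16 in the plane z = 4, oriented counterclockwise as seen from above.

Let S be the flat disk x^2 + y^2 ≤ 16 in the plane z = 4, with upward unit normal n̂ = ẑ. By Stokes' theorem,

    ∮_C F · dr = ∬_S (∇ × F) · n̂ dS = ∬_D (curl F)_z dA,

where D is the disk x^2 + y^2 ≤ 16.

Compute the curl of F = (-11y (z + 1), 11x (z + 1), 0):
    (∇ × F)_x = ∂F_z/∂y - ∂F_y/∂z = -11x,
    (∇ × F)_y = ∂F_x/∂z - ∂F_z/∂x = -11y,
    (∇ × F)_z = ∂F_y/∂x - ∂F_x/∂y = 22z + 22.

On z = 4, (curl F)_z = 110.

Convert to polar (x = r cos θ, y = r sin θ, dA = r dr dθ); the integrand becomes 110, so

    ∬_D (curl F)_z dA = ∫_0^{2π} ∫_0^{4} (110) · r dr dθ.

Inner (r from 0 to 4): 880.
Outer (θ from 0 to 2π): 1760π.

Therefore ∮_C F · dr = 1760π.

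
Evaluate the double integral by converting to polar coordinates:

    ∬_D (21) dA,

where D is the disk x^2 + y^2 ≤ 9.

The region D is 0 ≤ r ≤ 3, 0 ≤ θ ≤ 2π in polar coordinates, where x = r cos(θ), y = r sin(θ), and dA = r dr dθ.

Under the substitution, the integrand becomes 21, so

    ∬_D (21) dA = ∫_{0}^{2π} ∫_{0}^{3} (21) · r dr dθ.

Inner integral (in r): ∫_{0}^{3} (21) · r dr = 189/2.

Outer integral (in θ): ∫_{0}^{2π} (189/2) dθ = 189π.

Therefore ∬_D (21) dA = 189π.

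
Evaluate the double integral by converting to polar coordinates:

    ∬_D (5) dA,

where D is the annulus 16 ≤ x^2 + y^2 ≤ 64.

The region D is 4 ≤ r ≤ 8, 0 ≤ θ ≤ 2π in polar coordinates, where x = r cos(θ), y = r sin(θ), and dA = r dr dθ.

Under the substitution, the integrand becomes 5, so

    ∬_D (5) dA = ∫_{0}^{2π} ∫_{4}^{8} (5) · r dr dθ.

Inner integral (in r): ∫_{4}^{8} (5) · r dr = 120.

Outer integral (in θ): ∫_{0}^{2π} (120) dθ = 240π.

Therefore ∬_D (5) dA = 240π.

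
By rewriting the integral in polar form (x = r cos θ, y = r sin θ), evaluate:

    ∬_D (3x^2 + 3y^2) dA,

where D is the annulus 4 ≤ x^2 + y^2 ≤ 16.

The region D is 2 ≤ r ≤ 4, 0 ≤ θ ≤ 2π in polar coordinates, where x = r cos(θ), y = r sin(θ), and dA = r dr dθ.

Under the substitution, the integrand becomes 3r^2, so

    ∬_D (3x^2 + 3y^2) dA = ∫_{0}^{2π} ∫_{2}^{4} (3r^2) · r dr dθ.

Inner integral (in r): ∫_{2}^{4} (3r^2) · r dr = 180.

Outer integral (in θ): ∫_{0}^{2π} (180) dθ = 360π.

Therefore ∬_D (3x^2 + 3y^2) dA = 360π.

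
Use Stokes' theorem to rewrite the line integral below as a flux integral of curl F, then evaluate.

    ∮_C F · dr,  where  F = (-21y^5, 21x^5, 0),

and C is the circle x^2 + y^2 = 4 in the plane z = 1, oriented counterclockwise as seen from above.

Let S be the flat disk x^2 + y^2 ≤ 4 in the plane z = 1, with upward unit normal n̂ = ẑ. By Stokes' theorem,

    ∮_C F · dr = ∬_S (∇ × F) · n̂ dS = ∬_D (curl F)_z dA,

where D is the disk x^2 + y^2 ≤ 4.

Compute the curl of F = (-21y^5, 21x^5, 0):
    (∇ × F)_x = ∂F_z/∂y - ∂F_y/∂z = 0,
    (∇ × F)_y = ∂F_x/∂z - ∂F_z/∂x = 0,
    (∇ × F)_z = ∂F_y/∂x - ∂F_x/∂y = 105x^4 + 105y^4.

On z = 1, (curl F)_z = 105x^4 + 105y^4.

Convert to polar (x = r cos θ, y = r sin θ, dA = r dr dθ); the integrand becomes 105r^4(sin(θ)^4 + cos(θ)^4), so

    ∬_D (curl F)_z dA = ∫_0^{2π} ∫_0^{2} (105r^4(sin(θ)^4 + cos(θ)^4)) · r dr dθ.

Inner (r from 0 to 2): 1120sin(θ)^4 + 1120cos(θ)^4.
Outer (θ from 0 to 2π): 1680π.

Therefore ∮_C F · dr = 1680π.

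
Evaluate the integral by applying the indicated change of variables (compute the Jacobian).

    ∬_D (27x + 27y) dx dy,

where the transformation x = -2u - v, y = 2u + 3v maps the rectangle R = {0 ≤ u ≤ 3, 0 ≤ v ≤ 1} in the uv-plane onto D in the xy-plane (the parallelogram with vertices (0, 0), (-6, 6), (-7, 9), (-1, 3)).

Compute the Jacobian determinant of (x, y) with respect to (u, v):

    ∂(x,y)/∂(u,v) = | -2  -1 | = (-2)(3) - (-1)(2) = -4.
                   | 2  3 |

Its absolute value is |J| = 4 (the area scaling factor).

Substituting x = -2u - v, y = 2u + 3v into the integrand,

    27x + 27y → 54v,

so the integral becomes

    ∬_R (54v) · |J| du dv = ∫_0^3 ∫_0^1 (216v) dv du.

Inner (v): 108.
Outer (u): 324.

Therefore ∬_D (27x + 27y) dx dy = 324.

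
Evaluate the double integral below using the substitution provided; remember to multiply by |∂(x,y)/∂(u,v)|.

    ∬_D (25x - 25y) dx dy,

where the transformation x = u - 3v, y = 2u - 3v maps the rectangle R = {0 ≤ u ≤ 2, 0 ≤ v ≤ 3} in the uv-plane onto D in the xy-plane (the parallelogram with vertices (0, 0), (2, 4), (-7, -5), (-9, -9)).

Compute the Jacobian determinant of (x, y) with respect to (u, v):

    ∂(x,y)/∂(u,v) = | 1  -3 | = (1)(-3) - (-3)(2) = 3.
                   | 2  -3 |

Its absolute value is |J| = 3 (the area scaling factor).

Substituting x = u - 3v, y = 2u - 3v into the integrand,

    25x - 25y → -25u,

so the integral becomes

    ∬_R (-25u) · |J| du dv = ∫_0^2 ∫_0^3 (-75u) dv du.

Inner (v): -225u.
Outer (u): -450.

Therefore ∬_D (25x - 25y) dx dy = -450.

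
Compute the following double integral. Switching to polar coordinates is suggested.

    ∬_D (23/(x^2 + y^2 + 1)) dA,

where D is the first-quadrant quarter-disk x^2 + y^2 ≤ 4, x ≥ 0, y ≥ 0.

The region D is 0 ≤ r ≤ 2, 0 ≤ θ ≤ π/2 in polar coordinates, where x = r cos(θ), y = r sin(θ), and dA = r dr dθ.

Under the substitution, the integrand becomes 23/(r^2 + 1), so

    ∬_D (23/(x^2 + y^2 + 1)) dA = ∫_{0}^{π/2} ∫_{0}^{2} (23/(r^2 + 1)) · r dr dθ.

Inner integral (in r): ∫_{0}^{2} (23/(r^2 + 1)) · r dr = 23log(5)/2.

Outer integral (in θ): ∫_{0}^{π/2} (23log(5)/2) dθ = 23π log(5)/4.

Therefore ∬_D (23/(x^2 + y^2 + 1)) dA = 23π log(5)/4.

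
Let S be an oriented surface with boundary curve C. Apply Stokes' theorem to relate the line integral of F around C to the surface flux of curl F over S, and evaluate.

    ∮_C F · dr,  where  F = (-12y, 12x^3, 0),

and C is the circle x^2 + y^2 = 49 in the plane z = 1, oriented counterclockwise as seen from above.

Let S be the flat disk x^2 + y^2 ≤ 49 in the plane z = 1, with upward unit normal n̂ = ẑ. By Stokes' theorem,

    ∮_C F · dr = ∬_S (∇ × F) · n̂ dS = ∬_D (curl F)_z dA,

where D is the disk x^2 + y^2 ≤ 49.

Compute the curl of F = (-12y, 12x^3, 0):
    (∇ × F)_x = ∂F_z/∂y - ∂F_y/∂z = 0,
    (∇ × F)_y = ∂F_x/∂z - ∂F_z/∂x = 0,
    (∇ × F)_z = ∂F_y/∂x - ∂F_x/∂y = 36x^2 + 12.

On z = 1, (curl F)_z = 36x^2 + 12.

Convert to polar (x = r cos θ, y = r sin θ, dA = r dr dθ); the integrand becomes 36r^2cos(θ)^2 + 12, so

    ∬_D (curl F)_z dA = ∫_0^{2π} ∫_0^{7} (36r^2cos(θ)^2 + 12) · r dr dθ.

Inner (r from 0 to 7): 21609cos(θ)^2 + 294.
Outer (θ from 0 to 2π): 22197π.

Therefore ∮_C F · dr = 22197π.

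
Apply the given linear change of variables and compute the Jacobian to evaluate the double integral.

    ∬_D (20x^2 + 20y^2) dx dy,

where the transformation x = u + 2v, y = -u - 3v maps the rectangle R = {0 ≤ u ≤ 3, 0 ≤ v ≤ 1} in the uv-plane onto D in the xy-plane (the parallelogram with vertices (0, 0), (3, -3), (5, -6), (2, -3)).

Compute the Jacobian determinant of (x, y) with respect to (u, v):

    ∂(x,y)/∂(u,v) = | 1  2 | = (1)(-3) - (2)(-1) = -1.
                   | -1  -3 |

Its absolute value is |J| = 1 (the area scaling factor).

Substituting x = u + 2v, y = -u - 3v into the integrand,

    20x^2 + 20y^2 → 40u^2 + 200u v + 260v^2,

so the integral becomes

    ∬_R (40u^2 + 200u v + 260v^2) · |J| du dv = ∫_0^3 ∫_0^1 (40u^2 + 200u v + 260v^2) dv du.

Inner (v): 40u^2 + 100u + 260/3.
Outer (u): 1070.

Therefore ∬_D (20x^2 + 20y^2) dx dy = 1070.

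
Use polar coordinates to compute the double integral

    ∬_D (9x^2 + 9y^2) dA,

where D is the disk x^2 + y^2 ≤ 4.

The region D is 0 ≤ r ≤ 2, 0 ≤ θ ≤ 2π in polar coordinates, where x = r cos(θ), y = r sin(θ), and dA = r dr dθ.

Under the substitution, the integrand becomes 9r^2, so

    ∬_D (9x^2 + 9y^2) dA = ∫_{0}^{2π} ∫_{0}^{2} (9r^2) · r dr dθ.

Inner integral (in r): ∫_{0}^{2} (9r^2) · r dr = 36.

Outer integral (in θ): ∫_{0}^{2π} (36) dθ = 72π.

Therefore ∬_D (9x^2 + 9y^2) dA = 72π.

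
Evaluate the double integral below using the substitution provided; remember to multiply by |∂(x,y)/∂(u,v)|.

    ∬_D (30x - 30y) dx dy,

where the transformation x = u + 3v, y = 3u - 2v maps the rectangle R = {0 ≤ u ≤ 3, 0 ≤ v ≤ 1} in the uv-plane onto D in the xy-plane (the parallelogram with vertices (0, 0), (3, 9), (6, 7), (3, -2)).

Compute the Jacobian determinant of (x, y) with respect to (u, v):

    ∂(x,y)/∂(u,v) = | 1  3 | = (1)(-2) - (3)(3) = -11.
                   | 3  -2 |

Its absolute value is |J| = 11 (the area scaling factor).

Substituting x = u + 3v, y = 3u - 2v into the integrand,

    30x - 30y → -60u + 150v,

so the integral becomes

    ∬_R (-60u + 150v) · |J| du dv = ∫_0^3 ∫_0^1 (-660u + 1650v) dv du.

Inner (v): 825 - 660u.
Outer (u): -495.

Therefore ∬_D (30x - 30y) dx dy = -495.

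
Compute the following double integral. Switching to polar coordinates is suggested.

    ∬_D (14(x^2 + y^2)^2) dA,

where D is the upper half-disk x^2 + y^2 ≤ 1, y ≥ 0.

The region D is 0 ≤ r ≤ 1, 0 ≤ θ ≤ π in polar coordinates, where x = r cos(θ), y = r sin(θ), and dA = r dr dθ.

Under the substitution, the integrand becomes 14r^4, so

    ∬_D (14(x^2 + y^2)^2) dA = ∫_{0}^{π} ∫_{0}^{1} (14r^4) · r dr dθ.

Inner integral (in r): ∫_{0}^{1} (14r^4) · r dr = 7/3.

Outer integral (in θ): ∫_{0}^{π} (7/3) dθ = 7π/3.

Therefore ∬_D (14(x^2 + y^2)^2) dA = 7π/3.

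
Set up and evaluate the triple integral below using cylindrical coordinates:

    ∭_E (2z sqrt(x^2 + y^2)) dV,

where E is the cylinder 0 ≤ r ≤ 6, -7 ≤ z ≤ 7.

In cylindrical coordinates, x = r cos(θ), y = r sin(θ), z = z, and dV = r dr dθ dz.

The integrand becomes 2r z, so

    ∭_E (2z sqrt(x^2 + y^2)) dV = ∫_{0}^{2π} ∫_{0}^{6} ∫_{-7}^{7} (2r z) · r dz dr dθ.

Inner (z): 0.
Middle (r from 0 to 6): 0.
Outer (θ): 0.

Therefore the triple integral equals 0.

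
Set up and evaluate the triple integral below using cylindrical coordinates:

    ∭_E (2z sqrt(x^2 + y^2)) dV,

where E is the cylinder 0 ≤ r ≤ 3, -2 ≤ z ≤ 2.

In cylindrical coordinates, x = r cos(θ), y = r sin(θ), z = z, and dV = r dr dθ dz.

The integrand becomes 2r z, so

    ∭_E (2z sqrt(x^2 + y^2)) dV = ∫_{0}^{2π} ∫_{0}^{3} ∫_{-2}^{2} (2r z) · r dz dr dθ.

Inner (z): 0.
Middle (r from 0 to 3): 0.
Outer (θ): 0.

Therefore the triple integral equals 0.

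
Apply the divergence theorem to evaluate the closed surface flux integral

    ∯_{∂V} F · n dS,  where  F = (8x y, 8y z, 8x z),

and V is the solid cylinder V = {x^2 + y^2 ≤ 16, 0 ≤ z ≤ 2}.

By the divergence theorem,

    ∯_{∂V} F · n dS = ∭_V (∇ · F) dV.

Compute the divergence:
    ∇ · F = ∂F_x/∂x + ∂F_y/∂y + ∂F_z/∂z = 8y + 8z + 8x = 8x + 8y + 8z.

In cylindrical coordinates, x = r cos(θ), y = r sin(θ), z = z, dV = r dr dθ dz, with 0 ≤ r ≤ 4, 0 ≤ θ ≤ 2π, 0 ≤ z ≤ 2.

The integrand, after substitution and multiplying by the volume element, becomes (8sqrt(2)r sin(θ + π/4) + 8z) · r, so

    ∭_V (∇·F) dV = ∫_0^{2π} ∫_0^{4} ∫_0^{2} (8sqrt(2)r sin(θ + π/4) + 8z) · r dz dr dθ.

Inner (z from 0 to 2): 16r (sqrt(2)r sin(θ + π/4) + 1).
Middle (r from 0 to 4): 1024sqrt(2)sin(θ + π/4)/3 + 128.
Outer (θ from 0 to 2π): 256π.

Therefore ∯_{∂V} F · n dS = 256π.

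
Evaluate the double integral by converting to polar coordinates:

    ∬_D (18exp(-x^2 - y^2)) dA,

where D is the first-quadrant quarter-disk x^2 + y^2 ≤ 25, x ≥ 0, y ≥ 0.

The region D is 0 ≤ r ≤ 5, 0 ≤ θ ≤ π/2 in polar coordinates, where x = r cos(θ), y = r sin(θ), and dA = r dr dθ.

Under the substitution, the integrand becomes 18exp(-r^2), so

    ∬_D (18exp(-x^2 - y^2)) dA = ∫_{0}^{π/2} ∫_{0}^{5} (18exp(-r^2)) · r dr dθ.

Inner integral (in r): ∫_{0}^{5} (18exp(-r^2)) · r dr = 9 - 9exp(-25).

Outer integral (in θ): ∫_{0}^{π/2} (9 - 9exp(-25)) dθ = -9π (1 - exp(25))exp(-25)/2.

Therefore ∬_D (18exp(-x^2 - y^2)) dA = -9π (1 - exp(25))exp(-25)/2.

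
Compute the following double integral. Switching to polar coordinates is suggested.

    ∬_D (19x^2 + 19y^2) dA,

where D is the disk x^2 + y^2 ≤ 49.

The region D is 0 ≤ r ≤ 7, 0 ≤ θ ≤ 2π in polar coordinates, where x = r cos(θ), y = r sin(θ), and dA = r dr dθ.

Under the substitution, the integrand becomes 19r^2, so

    ∬_D (19x^2 + 19y^2) dA = ∫_{0}^{2π} ∫_{0}^{7} (19r^2) · r dr dθ.

Inner integral (in r): ∫_{0}^{7} (19r^2) · r dr = 45619/4.

Outer integral (in θ): ∫_{0}^{2π} (45619/4) dθ = 45619π/2.

Therefore ∬_D (19x^2 + 19y^2) dA = 45619π/2.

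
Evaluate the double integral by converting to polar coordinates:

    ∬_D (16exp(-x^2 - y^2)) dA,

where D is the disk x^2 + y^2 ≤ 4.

The region D is 0 ≤ r ≤ 2, 0 ≤ θ ≤ 2π in polar coordinates, where x = r cos(θ), y = r sin(θ), and dA = r dr dθ.

Under the substitution, the integrand becomes 16exp(-r^2), so

    ∬_D (16exp(-x^2 - y^2)) dA = ∫_{0}^{2π} ∫_{0}^{2} (16exp(-r^2)) · r dr dθ.

Inner integral (in r): ∫_{0}^{2} (16exp(-r^2)) · r dr = 8 - 8exp(-4).

Outer integral (in θ): ∫_{0}^{2π} (8 - 8exp(-4)) dθ = -16π exp(-4) + 16π.

Therefore ∬_D (16exp(-x^2 - y^2)) dA = -16π exp(-4) + 16π.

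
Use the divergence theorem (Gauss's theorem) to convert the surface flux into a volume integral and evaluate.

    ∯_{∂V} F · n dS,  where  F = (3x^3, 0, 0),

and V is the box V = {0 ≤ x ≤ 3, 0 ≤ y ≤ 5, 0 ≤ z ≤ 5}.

By the divergence theorem,

    ∯_{∂V} F · n dS = ∭_V (∇ · F) dV.

Compute the divergence:
    ∇ · F = ∂F_x/∂x + ∂F_y/∂y + ∂F_z/∂z = 9x^2 + 0 + 0 = 9x^2.

V is a rectangular box, so dV = dx dy dz with 0 ≤ x ≤ 3, 0 ≤ y ≤ 5, 0 ≤ z ≤ 5.

Integrate (9x^2) over V as an iterated integral:

    ∭_V (∇·F) dV = ∫_0^{3} ∫_0^{5} ∫_0^{5} (9x^2) dz dy dx.

Inner (z from 0 to 5): 45x^2.
Middle (y from 0 to 5): 225x^2.
Outer (x from 0 to 3): 2025.

Therefore ∯_{∂V} F · n dS = 2025.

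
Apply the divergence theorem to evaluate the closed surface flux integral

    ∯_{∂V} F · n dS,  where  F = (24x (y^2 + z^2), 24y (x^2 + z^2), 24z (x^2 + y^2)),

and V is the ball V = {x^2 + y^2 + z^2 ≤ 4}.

By the divergence theorem,

    ∯_{∂V} F · n dS = ∭_V (∇ · F) dV.

Compute the divergence:
    ∇ · F = ∂F_x/∂x + ∂F_y/∂y + ∂F_z/∂z = 24y^2 + 24z^2 + 24x^2 + 24z^2 + 24x^2 + 24y^2 = 48x^2 + 48y^2 + 48z^2.

In spherical coordinates, x = ρ sin(φ) cos(θ), y = ρ sin(φ) sin(θ), z = ρ cos(φ), dV = ρ^2 sin(φ) dρ dφ dθ, with 0 ≤ ρ ≤ 2, 0 ≤ φ ≤ π, 0 ≤ θ ≤ 2π.

The integrand, after substitution and multiplying by the volume element, becomes (48ρ^2) · ρ^2 sin(φ), so

    ∭_V (∇·F) dV = ∫_0^{2π} ∫_0^{π} ∫_0^{2} (48ρ^2) · ρ^2 sin(φ) dρ dφ dθ.

Inner (ρ from 0 to 2): 1536sin(φ)/5.
Middle (φ from 0 to π): 3072/5.
Outer (θ from 0 to 2π): 6144π/5.

Therefore ∯_{∂V} F · n dS = 6144π/5.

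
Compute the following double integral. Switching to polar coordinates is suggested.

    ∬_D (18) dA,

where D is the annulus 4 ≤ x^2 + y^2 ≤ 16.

The region D is 2 ≤ r ≤ 4, 0 ≤ θ ≤ 2π in polar coordinates, where x = r cos(θ), y = r sin(θ), and dA = r dr dθ.

Under the substitution, the integrand becomes 18, so

    ∬_D (18) dA = ∫_{0}^{2π} ∫_{2}^{4} (18) · r dr dθ.

Inner integral (in r): ∫_{2}^{4} (18) · r dr = 108.

Outer integral (in θ): ∫_{0}^{2π} (108) dθ = 216π.

Therefore ∬_D (18) dA = 216π.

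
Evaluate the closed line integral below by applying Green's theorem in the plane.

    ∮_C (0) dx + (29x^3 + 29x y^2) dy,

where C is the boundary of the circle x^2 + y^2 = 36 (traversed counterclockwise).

Green's theorem converts the closed line integral into a double integral over the enclosed region D:

    ∮_C P dx + Q dy = ∬_D (∂Q/∂x - ∂P/∂y) dA.

Here P = 0, Q = 29x^3 + 29x y^2, so

    ∂Q/∂x = 87x^2 + 29y^2,    ∂P/∂y = 0,
    ∂Q/∂x - ∂P/∂y = 87x^2 + 29y^2.

D is the region x^2 + y^2 ≤ 36. Evaluating the double integral:

In polar coordinates (x = r cos θ, y = r sin θ, dA = r dr dθ) the integrand becomes 29r^2(cos(2θ) + 2), so

    ∬_D (87x^2 + 29y^2) dA = ∫_0^{2π} ∫_0^{6} (29r^2(cos(2θ) + 2)) · r dr dθ.

Inner (r from 0 to 6): 9396cos(2θ) + 18792.
Outer (θ from 0 to 2π): 37584π.

Therefore ∮_C P dx + Q dy = 37584π.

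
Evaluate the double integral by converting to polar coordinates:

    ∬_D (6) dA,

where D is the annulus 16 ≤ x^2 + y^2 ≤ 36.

The region D is 4 ≤ r ≤ 6, 0 ≤ θ ≤ 2π in polar coordinates, where x = r cos(θ), y = r sin(θ), and dA = r dr dθ.

Under the substitution, the integrand becomes 6, so

    ∬_D (6) dA = ∫_{0}^{2π} ∫_{4}^{6} (6) · r dr dθ.

Inner integral (in r): ∫_{4}^{6} (6) · r dr = 60.

Outer integral (in θ): ∫_{0}^{2π} (60) dθ = 120π.

Therefore ∬_D (6) dA = 120π.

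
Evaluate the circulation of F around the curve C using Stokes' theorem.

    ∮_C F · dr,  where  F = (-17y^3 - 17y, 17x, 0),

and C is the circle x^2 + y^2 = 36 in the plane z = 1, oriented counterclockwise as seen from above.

Let S be the flat disk x^2 + y^2 ≤ 36 in the plane z = 1, with upward unit normal n̂ = ẑ. By Stokes' theorem,

    ∮_C F · dr = ∬_S (∇ × F) · n̂ dS = ∬_D (curl F)_z dA,

where D is the disk x^2 + y^2 ≤ 36.

Compute the curl of F = (-17y^3 - 17y, 17x, 0):
    (∇ × F)_x = ∂F_z/∂y - ∂F_y/∂z = 0,
    (∇ × F)_y = ∂F_x/∂z - ∂F_z/∂x = 0,
    (∇ × F)_z = ∂F_y/∂x - ∂F_x/∂y = 51y^2 + 34.

On z = 1, (curl F)_z = 51y^2 + 34.

Convert to polar (x = r cos θ, y = r sin θ, dA = r dr dθ); the integrand becomes 51r^2sin(θ)^2 + 34, so

    ∬_D (curl F)_z dA = ∫_0^{2π} ∫_0^{6} (51r^2sin(θ)^2 + 34) · r dr dθ.

Inner (r from 0 to 6): 16524sin(θ)^2 + 612.
Outer (θ from 0 to 2π): 17748π.

Therefore ∮_C F · dr = 17748π.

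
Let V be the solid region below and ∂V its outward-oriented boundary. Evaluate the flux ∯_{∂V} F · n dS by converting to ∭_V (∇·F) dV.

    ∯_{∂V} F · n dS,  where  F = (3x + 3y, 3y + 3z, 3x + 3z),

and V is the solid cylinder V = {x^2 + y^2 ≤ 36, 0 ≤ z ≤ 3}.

By the divergence theorem,

    ∯_{∂V} F · n dS = ∭_V (∇ · F) dV.

Compute the divergence:
    ∇ · F = ∂F_x/∂x + ∂F_y/∂y + ∂F_z/∂z = 3 + 3 + 3 = 9.

In cylindrical coordinates, x = r cos(θ), y = r sin(θ), z = z, dV = r dr dθ dz, with 0 ≤ r ≤ 6, 0 ≤ θ ≤ 2π, 0 ≤ z ≤ 3.

The integrand, after substitution and multiplying by the volume element, becomes (9) · r, so

    ∭_V (∇·F) dV = ∫_0^{2π} ∫_0^{6} ∫_0^{3} (9) · r dz dr dθ.

Inner (z from 0 to 3): 27r.
Middle (r from 0 to 6): 486.
Outer (θ from 0 to 2π): 972π.

Therefore ∯_{∂V} F · n dS = 972π.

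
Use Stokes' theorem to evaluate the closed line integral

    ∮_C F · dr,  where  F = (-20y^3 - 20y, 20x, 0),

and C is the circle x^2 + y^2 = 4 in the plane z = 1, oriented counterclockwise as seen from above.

Let S be the flat disk x^2 + y^2 ≤ 4 in the plane z = 1, with upward unit normal n̂ = ẑ. By Stokes' theorem,

    ∮_C F · dr = ∬_S (∇ × F) · n̂ dS = ∬_D (curl F)_z dA,

where D is the disk x^2 + y^2 ≤ 4.

Compute the curl of F = (-20y^3 - 20y, 20x, 0):
    (∇ × F)_x = ∂F_z/∂y - ∂F_y/∂z = 0,
    (∇ × F)_y = ∂F_x/∂z - ∂F_z/∂x = 0,
    (∇ × F)_z = ∂F_y/∂x - ∂F_x/∂y = 60y^2 + 40.

On z = 1, (curl F)_z = 60y^2 + 40.

Convert to polar (x = r cos θ, y = r sin θ, dA = r dr dθ); the integrand becomes 60r^2sin(θ)^2 + 40, so

    ∬_D (curl F)_z dA = ∫_0^{2π} ∫_0^{2} (60r^2sin(θ)^2 + 40) · r dr dθ.

Inner (r from 0 to 2): 240sin(θ)^2 + 80.
Outer (θ from 0 to 2π): 400π.

Therefore ∮_C F · dr = 400π.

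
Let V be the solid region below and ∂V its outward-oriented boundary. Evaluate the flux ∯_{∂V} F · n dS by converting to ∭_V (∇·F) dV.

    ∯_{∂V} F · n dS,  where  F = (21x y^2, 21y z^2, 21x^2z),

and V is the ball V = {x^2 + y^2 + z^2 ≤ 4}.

By the divergence theorem,

    ∯_{∂V} F · n dS = ∭_V (∇ · F) dV.

Compute the divergence:
    ∇ · F = ∂F_x/∂x + ∂F_y/∂y + ∂F_z/∂z = 21y^2 + 21z^2 + 21x^2 = 21x^2 + 21y^2 + 21z^2.

In spherical coordinates, x = ρ sin(φ) cos(θ), y = ρ sin(φ) sin(θ), z = ρ cos(φ), dV = ρ^2 sin(φ) dρ dφ dθ, with 0 ≤ ρ ≤ 2, 0 ≤ φ ≤ π, 0 ≤ θ ≤ 2π.

The integrand, after substitution and multiplying by the volume element, becomes (21ρ^2) · ρ^2 sin(φ), so

    ∭_V (∇·F) dV = ∫_0^{2π} ∫_0^{π} ∫_0^{2} (21ρ^2) · ρ^2 sin(φ) dρ dφ dθ.

Inner (ρ from 0 to 2): 672sin(φ)/5.
Middle (φ from 0 to π): 1344/5.
Outer (θ from 0 to 2π): 2688π/5.

Therefore ∯_{∂V} F · n dS = 2688π/5.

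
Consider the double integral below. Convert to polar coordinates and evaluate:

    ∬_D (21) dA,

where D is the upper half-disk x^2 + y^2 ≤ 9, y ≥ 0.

The region D is 0 ≤ r ≤ 3, 0 ≤ θ ≤ π in polar coordinates, where x = r cos(θ), y = r sin(θ), and dA = r dr dθ.

Under the substitution, the integrand becomes 21, so

    ∬_D (21) dA = ∫_{0}^{π} ∫_{0}^{3} (21) · r dr dθ.

Inner integral (in r): ∫_{0}^{3} (21) · r dr = 189/2.

Outer integral (in θ): ∫_{0}^{π} (189/2) dθ = 189π/2.

Therefore ∬_D (21) dA = 189π/2.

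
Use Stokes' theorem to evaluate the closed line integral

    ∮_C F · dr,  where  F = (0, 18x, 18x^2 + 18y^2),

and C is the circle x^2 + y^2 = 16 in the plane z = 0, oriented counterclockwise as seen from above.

Let S be the flat disk x^2 + y^2 ≤ 16 in the plane z = 0, with upward unit normal n̂ = ẑ. By Stokes' theorem,

    ∮_C F · dr = ∬_S (∇ × F) · n̂ dS = ∬_D (curl F)_z dA,

where D is the disk x^2 + y^2 ≤ 16.

Compute the curl of F = (0, 18x, 18x^2 + 18y^2):
    (∇ × F)_x = ∂F_z/∂y - ∂F_y/∂z = 36y,
    (∇ × F)_y = ∂F_x/∂z - ∂F_z/∂x = -36x,
    (∇ × F)_z = ∂F_y/∂x - ∂F_x/∂y = 18.

On z = 0, (curl F)_z = 18.

Convert to polar (x = r cos θ, y = r sin θ, dA = r dr dθ); the integrand becomes 18, so

    ∬_D (curl F)_z dA = ∫_0^{2π} ∫_0^{4} (18) · r dr dθ.

Inner (r from 0 to 4): 144.
Outer (θ from 0 to 2π): 288π.

Therefore ∮_C F · dr = 288π.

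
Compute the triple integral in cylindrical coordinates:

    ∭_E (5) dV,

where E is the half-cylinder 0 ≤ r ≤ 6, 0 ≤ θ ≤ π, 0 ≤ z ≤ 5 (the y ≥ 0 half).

In cylindrical coordinates, x = r cos(θ), y = r sin(θ), z = z, and dV = r dr dθ dz.

The integrand becomes 5, so

    ∭_E (5) dV = ∫_{0}^{π} ∫_{0}^{6} ∫_{0}^{5} (5) · r dz dr dθ.

Inner (z): 25r.
Middle (r from 0 to 6): 450.
Outer (θ): 450π.

Therefore the triple integral equals 450π.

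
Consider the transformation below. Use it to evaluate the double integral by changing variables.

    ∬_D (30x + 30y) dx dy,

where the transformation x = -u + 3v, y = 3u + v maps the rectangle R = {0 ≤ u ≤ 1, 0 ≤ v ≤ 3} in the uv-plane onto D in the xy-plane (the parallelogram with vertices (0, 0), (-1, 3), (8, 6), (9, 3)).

Compute the Jacobian determinant of (x, y) with respect to (u, v):

    ∂(x,y)/∂(u,v) = | -1  3 | = (-1)(1) - (3)(3) = -10.
                   | 3  1 |

Its absolute value is |J| = 10 (the area scaling factor).

Substituting x = -u + 3v, y = 3u + v into the integrand,

    30x + 30y → 60u + 120v,

so the integral becomes

    ∬_R (60u + 120v) · |J| du dv = ∫_0^1 ∫_0^3 (600u + 1200v) dv du.

Inner (v): 1800u + 5400.
Outer (u): 6300.

Therefore ∬_D (30x + 30y) dx dy = 6300.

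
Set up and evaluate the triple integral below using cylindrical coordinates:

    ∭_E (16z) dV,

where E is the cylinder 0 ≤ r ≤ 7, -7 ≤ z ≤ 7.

In cylindrical coordinates, x = r cos(θ), y = r sin(θ), z = z, and dV = r dr dθ dz.

The integrand becomes 16z, so

    ∭_E (16z) dV = ∫_{0}^{2π} ∫_{0}^{7} ∫_{-7}^{7} (16z) · r dz dr dθ.

Inner (z): 0.
Middle (r from 0 to 7): 0.
Outer (θ): 0.

Therefore the triple integral equals 0.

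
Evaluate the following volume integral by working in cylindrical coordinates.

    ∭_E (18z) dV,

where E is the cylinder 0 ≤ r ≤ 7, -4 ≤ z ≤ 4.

In cylindrical coordinates, x = r cos(θ), y = r sin(θ), z = z, and dV = r dr dθ dz.

The integrand becomes 18z, so

    ∭_E (18z) dV = ∫_{0}^{2π} ∫_{0}^{7} ∫_{-4}^{4} (18z) · r dz dr dθ.

Inner (z): 0.
Middle (r from 0 to 7): 0.
Outer (θ): 0.

Therefore the triple integral equals 0.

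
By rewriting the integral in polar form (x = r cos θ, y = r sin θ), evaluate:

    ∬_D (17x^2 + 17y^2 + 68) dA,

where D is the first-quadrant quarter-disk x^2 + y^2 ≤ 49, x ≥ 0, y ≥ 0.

The region D is 0 ≤ r ≤ 7, 0 ≤ θ ≤ π/2 in polar coordinates, where x = r cos(θ), y = r sin(θ), and dA = r dr dθ.

Under the substitution, the integrand becomes 17r^2 + 68, so

    ∬_D (17x^2 + 17y^2 + 68) dA = ∫_{0}^{π/2} ∫_{0}^{7} (17r^2 + 68) · r dr dθ.

Inner integral (in r): ∫_{0}^{7} (17r^2 + 68) · r dr = 47481/4.

Outer integral (in θ): ∫_{0}^{π/2} (47481/4) dθ = 47481π/8.

Therefore ∬_D (17x^2 + 17y^2 + 68) dA = 47481π/8.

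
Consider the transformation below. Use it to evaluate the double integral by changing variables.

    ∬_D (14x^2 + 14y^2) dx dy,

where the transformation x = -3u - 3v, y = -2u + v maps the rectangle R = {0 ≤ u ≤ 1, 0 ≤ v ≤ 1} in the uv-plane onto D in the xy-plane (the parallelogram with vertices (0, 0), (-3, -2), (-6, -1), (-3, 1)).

Compute the Jacobian determinant of (x, y) with respect to (u, v):

    ∂(x,y)/∂(u,v) = | -3  -3 | = (-3)(1) - (-3)(-2) = -9.
                   | -2  1 |

Its absolute value is |J| = 9 (the area scaling factor).

Substituting x = -3u - 3v, y = -2u + v into the integrand,

    14x^2 + 14y^2 → 182u^2 + 196u v + 140v^2,

so the integral becomes

    ∬_R (182u^2 + 196u v + 140v^2) · |J| du dv = ∫_0^1 ∫_0^1 (1638u^2 + 1764u v + 1260v^2) dv du.

Inner (v): 1638u^2 + 882u + 420.
Outer (u): 1407.

Therefore ∬_D (14x^2 + 14y^2) dx dy = 1407.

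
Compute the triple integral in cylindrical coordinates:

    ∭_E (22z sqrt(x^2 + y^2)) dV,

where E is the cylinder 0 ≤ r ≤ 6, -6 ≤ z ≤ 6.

In cylindrical coordinates, x = r cos(θ), y = r sin(θ), z = z, and dV = r dr dθ dz.

The integrand becomes 22r z, so

    ∭_E (22z sqrt(x^2 + y^2)) dV = ∫_{0}^{2π} ∫_{0}^{6} ∫_{-6}^{6} (22r z) · r dz dr dθ.

Inner (z): 0.
Middle (r from 0 to 6): 0.
Outer (θ): 0.

Therefore the triple integral equals 0.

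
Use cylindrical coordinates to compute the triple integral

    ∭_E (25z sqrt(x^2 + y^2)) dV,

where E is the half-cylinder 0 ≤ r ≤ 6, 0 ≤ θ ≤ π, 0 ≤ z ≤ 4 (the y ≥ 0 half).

In cylindrical coordinates, x = r cos(θ), y = r sin(θ), z = z, and dV = r dr dθ dz.

The integrand becomes 25r z, so

    ∭_E (25z sqrt(x^2 + y^2)) dV = ∫_{0}^{π} ∫_{0}^{6} ∫_{0}^{4} (25r z) · r dz dr dθ.

Inner (z): 200r^2.
Middle (r from 0 to 6): 14400.
Outer (θ): 14400π.

Therefore the triple integral equals 14400π.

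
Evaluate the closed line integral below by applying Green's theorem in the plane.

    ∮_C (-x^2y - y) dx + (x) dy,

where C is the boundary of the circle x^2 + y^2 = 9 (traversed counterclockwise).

Green's theorem converts the closed line integral into a double integral over the enclosed region D:

    ∮_C P dx + Q dy = ∬_D (∂Q/∂x - ∂P/∂y) dA.

Here P = -x^2y - y, Q = x, so

    ∂Q/∂x = 1,    ∂P/∂y = -x^2 - 1,
    ∂Q/∂x - ∂P/∂y = x^2 + 2.

D is the region x^2 + y^2 ≤ 9. Evaluating the double integral:

In polar coordinates (x = r cos θ, y = r sin θ, dA = r dr dθ) the integrand becomes r^2cos(θ)^2 + 2, so

    ∬_D (x^2 + 2) dA = ∫_0^{2π} ∫_0^{3} (r^2cos(θ)^2 + 2) · r dr dθ.

Inner (r from 0 to 3): 81cos(θ)^2/4 + 9.
Outer (θ from 0 to 2π): 153π/4.

Therefore ∮_C P dx + Q dy = 153π/4.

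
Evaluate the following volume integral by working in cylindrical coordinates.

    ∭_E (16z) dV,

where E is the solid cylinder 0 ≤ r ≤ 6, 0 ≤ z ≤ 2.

In cylindrical coordinates, x = r cos(θ), y = r sin(θ), z = z, and dV = r dr dθ dz.

The integrand becomes 16z, so

    ∭_E (16z) dV = ∫_{0}^{2π} ∫_{0}^{6} ∫_{0}^{2} (16z) · r dz dr dθ.

Inner (z): 32r.
Middle (r from 0 to 6): 576.
Outer (θ): 1152π.

Therefore the triple integral equals 1152π.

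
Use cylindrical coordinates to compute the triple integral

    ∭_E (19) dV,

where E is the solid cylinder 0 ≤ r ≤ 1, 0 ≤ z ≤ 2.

In cylindrical coordinates, x = r cos(θ), y = r sin(θ), z = z, and dV = r dr dθ dz.

The integrand becomes 19, so

    ∭_E (19) dV = ∫_{0}^{2π} ∫_{0}^{1} ∫_{0}^{2} (19) · r dz dr dθ.

Inner (z): 38r.
Middle (r from 0 to 1): 19.
Outer (θ): 38π.

Therefore the triple integral equals 38π.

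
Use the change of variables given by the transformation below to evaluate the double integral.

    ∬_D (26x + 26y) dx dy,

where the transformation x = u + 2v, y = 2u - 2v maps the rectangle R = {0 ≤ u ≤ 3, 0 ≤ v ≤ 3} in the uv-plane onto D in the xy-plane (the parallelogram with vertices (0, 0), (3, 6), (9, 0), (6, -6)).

Compute the Jacobian determinant of (x, y) with respect to (u, v):

    ∂(x,y)/∂(u,v) = | 1  2 | = (1)(-2) - (2)(2) = -6.
                   | 2  -2 |

Its absolute value is |J| = 6 (the area scaling factor).

Substituting x = u + 2v, y = 2u - 2v into the integrand,

    26x + 26y → 78u,

so the integral becomes

    ∬_R (78u) · |J| du dv = ∫_0^3 ∫_0^3 (468u) dv du.

Inner (v): 1404u.
Outer (u): 6318.

Therefore ∬_D (26x + 26y) dx dy = 6318.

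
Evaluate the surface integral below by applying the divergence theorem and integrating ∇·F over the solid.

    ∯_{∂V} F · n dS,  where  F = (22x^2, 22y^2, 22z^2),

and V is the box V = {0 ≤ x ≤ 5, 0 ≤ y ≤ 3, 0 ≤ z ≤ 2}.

By the divergence theorem,

    ∯_{∂V} F · n dS = ∭_V (∇ · F) dV.

Compute the divergence:
    ∇ · F = ∂F_x/∂x + ∂F_y/∂y + ∂F_z/∂z = 44x + 44y + 44z.

V is a rectangular box, so dV = dx dy dz with 0 ≤ x ≤ 5, 0 ≤ y ≤ 3, 0 ≤ z ≤ 2.

Integrate (44x + 44y + 44z) over V as an iterated integral:

    ∭_V (∇·F) dV = ∫_0^{5} ∫_0^{3} ∫_0^{2} (44x + 44y + 44z) dz dy dx.

Inner (z from 0 to 2): 88x + 88y + 88.
Middle (y from 0 to 3): 264x + 660.
Outer (x from 0 to 5): 6600.

Therefore ∯_{∂V} F · n dS = 6600.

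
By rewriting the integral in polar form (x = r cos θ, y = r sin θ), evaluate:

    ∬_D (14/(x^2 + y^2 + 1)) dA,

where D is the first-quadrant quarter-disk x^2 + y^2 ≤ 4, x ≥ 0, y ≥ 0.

The region D is 0 ≤ r ≤ 2, 0 ≤ θ ≤ π/2 in polar coordinates, where x = r cos(θ), y = r sin(θ), and dA = r dr dθ.

Under the substitution, the integrand becomes 14/(r^2 + 1), so

    ∬_D (14/(x^2 + y^2 + 1)) dA = ∫_{0}^{π/2} ∫_{0}^{2} (14/(r^2 + 1)) · r dr dθ.

Inner integral (in r): ∫_{0}^{2} (14/(r^2 + 1)) · r dr = log(78125).

Outer integral (in θ): ∫_{0}^{π/2} (log(78125)) dθ = log(78125^(π/2)).

Therefore ∬_D (14/(x^2 + y^2 + 1)) dA = log(78125^(π/2)).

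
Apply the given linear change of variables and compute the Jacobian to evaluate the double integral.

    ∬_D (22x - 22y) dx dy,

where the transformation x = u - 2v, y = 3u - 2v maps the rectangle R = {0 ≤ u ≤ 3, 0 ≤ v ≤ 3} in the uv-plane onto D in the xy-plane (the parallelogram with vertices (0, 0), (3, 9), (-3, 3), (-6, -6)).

Compute the Jacobian determinant of (x, y) with respect to (u, v):

    ∂(x,y)/∂(u,v) = | 1  -2 | = (1)(-2) - (-2)(3) = 4.
                   | 3  -2 |

Its absolute value is |J| = 4 (the area scaling factor).

Substituting x = u - 2v, y = 3u - 2v into the integrand,

    22x - 22y → -44u,

so the integral becomes

    ∬_R (-44u) · |J| du dv = ∫_0^3 ∫_0^3 (-176u) dv du.

Inner (v): -528u.
Outer (u): -2376.

Therefore ∬_D (22x - 22y) dx dy = -2376.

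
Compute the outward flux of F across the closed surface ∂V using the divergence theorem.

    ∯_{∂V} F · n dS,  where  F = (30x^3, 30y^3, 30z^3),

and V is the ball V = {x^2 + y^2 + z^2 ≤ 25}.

By the divergence theorem,

    ∯_{∂V} F · n dS = ∭_V (∇ · F) dV.

Compute the divergence:
    ∇ · F = ∂F_x/∂x + ∂F_y/∂y + ∂F_z/∂z = 90x^2 + 90y^2 + 90z^2.

In spherical coordinates, x = ρ sin(φ) cos(θ), y = ρ sin(φ) sin(θ), z = ρ cos(φ), dV = ρ^2 sin(φ) dρ dφ dθ, with 0 ≤ ρ ≤ 5, 0 ≤ φ ≤ π, 0 ≤ θ ≤ 2π.

The integrand, after substitution and multiplying by the volume element, becomes (90ρ^2) · ρ^2 sin(φ), so

    ∭_V (∇·F) dV = ∫_0^{2π} ∫_0^{π} ∫_0^{5} (90ρ^2) · ρ^2 sin(φ) dρ dφ dθ.

Inner (ρ from 0 to 5): 56250sin(φ).
Middle (φ from 0 to π): 112500.
Outer (θ from 0 to 2π): 225000π.

Therefore ∯_{∂V} F · n dS = 225000π.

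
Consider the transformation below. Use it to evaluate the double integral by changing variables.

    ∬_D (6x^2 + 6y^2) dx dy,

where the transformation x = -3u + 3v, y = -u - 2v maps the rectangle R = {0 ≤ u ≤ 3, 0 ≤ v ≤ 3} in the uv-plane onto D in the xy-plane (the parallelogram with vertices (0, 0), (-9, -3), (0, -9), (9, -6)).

Compute the Jacobian determinant of (x, y) with respect to (u, v):

    ∂(x,y)/∂(u,v) = | -3  3 | = (-3)(-2) - (3)(-1) = 9.
                   | -1  -2 |

Its absolute value is |J| = 9 (the area scaling factor).

Substituting x = -3u + 3v, y = -u - 2v into the integrand,

    6x^2 + 6y^2 → 60u^2 - 84u v + 78v^2,

so the integral becomes

    ∬_R (60u^2 - 84u v + 78v^2) · |J| du dv = ∫_0^3 ∫_0^3 (540u^2 - 756u v + 702v^2) dv du.

Inner (v): 1620u^2 - 3402u + 6318.
Outer (u): 18225.

Therefore ∬_D (6x^2 + 6y^2) dx dy = 18225.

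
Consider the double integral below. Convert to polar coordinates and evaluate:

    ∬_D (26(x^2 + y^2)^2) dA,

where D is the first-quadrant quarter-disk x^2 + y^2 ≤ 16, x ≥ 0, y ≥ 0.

The region D is 0 ≤ r ≤ 4, 0 ≤ θ ≤ π/2 in polar coordinates, where x = r cos(θ), y = r sin(θ), and dA = r dr dθ.

Under the substitution, the integrand becomes 26r^4, so

    ∬_D (26(x^2 + y^2)^2) dA = ∫_{0}^{π/2} ∫_{0}^{4} (26r^4) · r dr dθ.

Inner integral (in r): ∫_{0}^{4} (26r^4) · r dr = 53248/3.

Outer integral (in θ): ∫_{0}^{π/2} (53248/3) dθ = 26624π/3.

Therefore ∬_D (26(x^2 + y^2)^2) dA = 26624π/3.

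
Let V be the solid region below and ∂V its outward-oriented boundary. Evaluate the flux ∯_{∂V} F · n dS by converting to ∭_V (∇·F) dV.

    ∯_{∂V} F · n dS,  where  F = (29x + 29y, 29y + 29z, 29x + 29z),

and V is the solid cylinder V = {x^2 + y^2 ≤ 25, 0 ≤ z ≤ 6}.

By the divergence theorem,

    ∯_{∂V} F · n dS = ∭_V (∇ · F) dV.

Compute the divergence:
    ∇ · F = ∂F_x/∂x + ∂F_y/∂y + ∂F_z/∂z = 29 + 29 + 29 = 87.

In cylindrical coordinates, x = r cos(θ), y = r sin(θ), z = z, dV = r dr dθ dz, with 0 ≤ r ≤ 5, 0 ≤ θ ≤ 2π, 0 ≤ z ≤ 6.

The integrand, after substitution and multiplying by the volume element, becomes (87) · r, so

    ∭_V (∇·F) dV = ∫_0^{2π} ∫_0^{5} ∫_0^{6} (87) · r dz dr dθ.

Inner (z from 0 to 6): 522r.
Middle (r from 0 to 5): 6525.
Outer (θ from 0 to 2π): 13050π.

Therefore ∯_{∂V} F · n dS = 13050π.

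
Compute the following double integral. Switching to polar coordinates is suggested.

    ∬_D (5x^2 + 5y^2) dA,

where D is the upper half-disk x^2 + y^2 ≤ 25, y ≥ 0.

The region D is 0 ≤ r ≤ 5, 0 ≤ θ ≤ π in polar coordinates, where x = r cos(θ), y = r sin(θ), and dA = r dr dθ.

Under the substitution, the integrand becomes 5r^2, so

    ∬_D (5x^2 + 5y^2) dA = ∫_{0}^{π} ∫_{0}^{5} (5r^2) · r dr dθ.

Inner integral (in r): ∫_{0}^{5} (5r^2) · r dr = 3125/4.

Outer integral (in θ): ∫_{0}^{π} (3125/4) dθ = 3125π/4.

Therefore ∬_D (5x^2 + 5y^2) dA = 3125π/4.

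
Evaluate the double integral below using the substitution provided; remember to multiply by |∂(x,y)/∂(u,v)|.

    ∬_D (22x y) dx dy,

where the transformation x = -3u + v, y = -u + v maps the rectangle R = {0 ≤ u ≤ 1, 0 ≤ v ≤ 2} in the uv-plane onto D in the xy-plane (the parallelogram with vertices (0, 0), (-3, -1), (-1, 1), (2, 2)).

Compute the Jacobian determinant of (x, y) with respect to (u, v):

    ∂(x,y)/∂(u,v) = | -3  1 | = (-3)(1) - (1)(-1) = -2.
                   | -1  1 |

Its absolute value is |J| = 2 (the area scaling factor).

Substituting x = -3u + v, y = -u + v into the integrand,

    22x y → 66u^2 - 88u v + 22v^2,

so the integral becomes

    ∬_R (66u^2 - 88u v + 22v^2) · |J| du dv = ∫_0^1 ∫_0^2 (132u^2 - 176u v + 44v^2) dv du.

Inner (v): 264u^2 - 352u + 352/3.
Outer (u): 88/3.

Therefore ∬_D (22x y) dx dy = 88/3.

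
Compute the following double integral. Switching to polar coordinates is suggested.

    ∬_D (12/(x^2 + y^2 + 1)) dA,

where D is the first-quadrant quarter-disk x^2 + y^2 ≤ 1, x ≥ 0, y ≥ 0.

The region D is 0 ≤ r ≤ 1, 0 ≤ θ ≤ π/2 in polar coordinates, where x = r cos(θ), y = r sin(θ), and dA = r dr dθ.

Under the substitution, the integrand becomes 12/(r^2 + 1), so

    ∬_D (12/(x^2 + y^2 + 1)) dA = ∫_{0}^{π/2} ∫_{0}^{1} (12/(r^2 + 1)) · r dr dθ.

Inner integral (in r): ∫_{0}^{1} (12/(r^2 + 1)) · r dr = log(64).

Outer integral (in θ): ∫_{0}^{π/2} (log(64)) dθ = 3π log(2).

Therefore ∬_D (12/(x^2 + y^2 + 1)) dA = 3π log(2).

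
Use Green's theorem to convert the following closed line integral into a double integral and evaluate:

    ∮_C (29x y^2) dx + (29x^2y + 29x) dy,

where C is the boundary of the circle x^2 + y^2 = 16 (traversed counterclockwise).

Green's theorem converts the closed line integral into a double integral over the enclosed region D:

    ∮_C P dx + Q dy = ∬_D (∂Q/∂x - ∂P/∂y) dA.

Here P = 29x y^2, Q = 29x^2y + 29x, so

    ∂Q/∂x = 58x y + 29,    ∂P/∂y = 58x y,
    ∂Q/∂x - ∂P/∂y = 29.

D is the region x^2 + y^2 ≤ 16. Evaluating the double integral:

In polar coordinates (x = r cos θ, y = r sin θ, dA = r dr dθ) the integrand becomes 29, so

    ∬_D (29) dA = ∫_0^{2π} ∫_0^{4} (29) · r dr dθ.

Inner (r from 0 to 4): 232.
Outer (θ from 0 to 2π): 464π.

Therefore ∮_C P dx + Q dy = 464π.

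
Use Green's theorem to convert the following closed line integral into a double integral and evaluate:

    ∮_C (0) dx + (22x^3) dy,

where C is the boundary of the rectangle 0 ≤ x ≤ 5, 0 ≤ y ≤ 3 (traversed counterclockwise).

Green's theorem converts the closed line integral into a double integral over the enclosed region D:

    ∮_C P dx + Q dy = ∬_D (∂Q/∂x - ∂P/∂y) dA.

Here P = 0, Q = 22x^3, so

    ∂Q/∂x = 66x^2,    ∂P/∂y = 0,
    ∂Q/∂x - ∂P/∂y = 66x^2.

D is the region 0 ≤ x ≤ 5, 0 ≤ y ≤ 3. Evaluating the double integral:

    ∬_D (66x^2) dA = ∫_0^{5} ∫_0^{3} (66x^2) dy dx.

Inner (y from 0 to 3): 198x^2.
Outer (x from 0 to 5): 8250.

Therefore ∮_C P dx + Q dy = 8250.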